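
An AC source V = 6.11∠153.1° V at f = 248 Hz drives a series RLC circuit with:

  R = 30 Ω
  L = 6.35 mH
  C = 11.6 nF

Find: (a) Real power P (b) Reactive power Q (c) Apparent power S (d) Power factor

Step 1 — Angular frequency: ω = 2π·f = 2π·248 = 1558 rad/s.
Step 2 — Component impedances:
  R: Z = R = 30 Ω
  L: Z = jωL = j·1558·0.00635 = 0 + j9.895 Ω
  C: Z = 1/(jωC) = -j/(ω·C) = 0 - j5.532e+04 Ω
Step 3 — Series combination: Z_total = R + L + C = 30 - j5.531e+04 Ω = 5.531e+04∠-90.0° Ω.
Step 4 — Source phasor: V = 6.11∠153.1° V = -5.449 + j2.764 V.
Step 5 — Current: I = V / Z = -5.003e-05 - j9.848e-05 A = 0.0001105∠-116.9° A.
Step 6 — Complex power: S = V·I* = 3.66e-07 - j0.0006749 VA.
Step 7 — Real power: P = Re(S) = 3.66e-07 W.
Step 8 — Reactive power: Q = Im(S) = -0.0006749 VAR.
Step 9 — Apparent power: |S| = 0.0006749 VA.
Step 10 — Power factor: PF = P/|S| = 0.0005424 (leading).

(a) P = 3.66e-07 W  (b) Q = -0.0006749 VAR  (c) S = 0.0006749 VA  (d) PF = 0.0005424 (leading)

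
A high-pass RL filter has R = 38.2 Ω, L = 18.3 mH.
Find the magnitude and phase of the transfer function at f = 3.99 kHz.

Step 1 — Angular frequency: ω = 2π·3990 = 2.507e+04 rad/s.
Step 2 — Transfer function: H(jω) = jωL/(R + jωL).
Step 3 — Numerator jωL = j·458.8; denominator R + jωL = 38.2 + j458.8.
Step 4 — H = 0.9931 + j0.08269.
Step 5 — Magnitude: |H| = 0.9966 (-0.0 dB); phase: φ = 4.8°.

|H| = 0.9966 (-0.0 dB), φ = 4.8°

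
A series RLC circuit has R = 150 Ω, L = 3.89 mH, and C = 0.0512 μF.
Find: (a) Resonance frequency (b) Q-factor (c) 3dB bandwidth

Step 1 — Resonance: ω₀ = 1/√(LC) = 1/√(0.00389·5.12e-08) = 7.086e+04 rad/s.
Step 2 — f₀ = ω₀/(2π) = 1.128e+04 Hz.
Step 3 — Series Q: Q = ω₀L/R = 7.086e+04·0.00389/150 = 1.838.
Step 4 — Bandwidth: Δω = ω₀/Q = 3.856e+04 rad/s; BW = Δω/(2π) = 6137 Hz.

(a) f₀ = 1.128e+04 Hz  (b) Q = 1.838  (c) BW = 6137 Hz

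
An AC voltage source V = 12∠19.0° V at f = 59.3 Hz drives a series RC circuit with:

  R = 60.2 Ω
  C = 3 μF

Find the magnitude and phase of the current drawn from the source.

Step 1 — Angular frequency: ω = 2π·f = 2π·59.3 = 372.6 rad/s.
Step 2 — Component impedances:
  R: Z = R = 60.2 Ω
  C: Z = 1/(jωC) = -j/(ω·C) = 0 - j894.6 Ω
Step 3 — Series combination: Z_total = R + C = 60.2 - j894.6 Ω = 896.7∠-86.2° Ω.
Step 4 — Source phasor: V = 12∠19.0° V = 11.35 + j3.907 V.
Step 5 — Ohm's law: I = V / Z_total = (11.35 + j3.907) / (60.2 - j894.6) = -0.003498 + j0.01292 A.
Step 6 — Convert to polar: |I| = 0.01338 A, ∠I = 105.2°.

I = 0.01338∠105.2° A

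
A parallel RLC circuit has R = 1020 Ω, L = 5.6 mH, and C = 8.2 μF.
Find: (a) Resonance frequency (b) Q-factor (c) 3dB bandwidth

Step 1 — Resonance: ω₀ = 1/√(LC) = 1/√(0.0056·8.2e-06) = 4667 rad/s.
Step 2 — f₀ = ω₀/(2π) = 742.7 Hz.
Step 3 — Parallel Q: Q = R/(ω₀L) = 1020/(4667·0.0056) = 39.03.
Step 4 — Bandwidth: Δω = ω₀/Q = 119.6 rad/s; BW = Δω/(2π) = 19.03 Hz.

(a) f₀ = 742.7 Hz  (b) Q = 39.03  (c) BW = 19.03 Hz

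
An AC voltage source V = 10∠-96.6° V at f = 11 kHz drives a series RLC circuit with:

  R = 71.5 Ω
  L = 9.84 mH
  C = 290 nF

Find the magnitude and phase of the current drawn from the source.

Step 1 — Angular frequency: ω = 2π·f = 2π·1.1e+04 = 6.912e+04 rad/s.
Step 2 — Component impedances:
  R: Z = R = 71.5 Ω
  L: Z = jωL = j·6.912e+04·0.00984 = 0 + j680.1 Ω
  C: Z = 1/(jωC) = -j/(ω·C) = 0 - j49.89 Ω
Step 3 — Series combination: Z_total = R + L + C = 71.5 + j630.2 Ω = 634.2∠83.5° Ω.
Step 4 — Source phasor: V = 10∠-96.6° V = -1.149 - j9.934 V.
Step 5 — Ohm's law: I = V / Z_total = (-1.149 - j9.934) / (71.5 + j630.2) = -0.01577 + j3.498e-05 A.
Step 6 — Convert to polar: |I| = 0.01577 A, ∠I = 179.9°.

I = 0.01577∠179.9° A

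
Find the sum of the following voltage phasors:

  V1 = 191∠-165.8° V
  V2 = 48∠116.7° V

Step 1 — Convert each phasor to rectangular form:
  V1 = 191·(cos(-165.8°) + j·sin(-165.8°)) = -185.2 - j46.85 V
  V2 = 48·(cos(116.7°) + j·sin(116.7°)) = -21.57 + j42.88 V
Step 2 — Sum components: V_total = -206.7 - j3.972 V.
Step 3 — Convert to polar: |V_total| = 206.8 V, ∠V_total = -178.9°.

V_total = 206.8∠-178.9° V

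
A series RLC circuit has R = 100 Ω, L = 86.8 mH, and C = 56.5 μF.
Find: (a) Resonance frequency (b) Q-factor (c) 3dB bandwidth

Step 1 — Resonance: ω₀ = 1/√(LC) = 1/√(0.0868·5.65e-05) = 451.6 rad/s.
Step 2 — f₀ = ω₀/(2π) = 71.87 Hz.
Step 3 — Series Q: Q = ω₀L/R = 451.6·0.0868/100 = 0.392.
Step 4 — Bandwidth: Δω = ω₀/Q = 1152 rad/s; BW = Δω/(2π) = 183.4 Hz.

(a) f₀ = 71.87 Hz  (b) Q = 0.392  (c) BW = 183.4 Hz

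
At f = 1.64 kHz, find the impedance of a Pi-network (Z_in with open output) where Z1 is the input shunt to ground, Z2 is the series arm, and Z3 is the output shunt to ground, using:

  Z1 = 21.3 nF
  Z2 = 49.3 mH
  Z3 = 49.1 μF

Step 1 — Angular frequency: ω = 2π·f = 2π·1640 = 1.03e+04 rad/s.
Step 2 — Component impedances:
  Z1: Z = 1/(jωC) = -j/(ω·C) = 0 - j4556 Ω
  Z2: Z = jωL = j·1.03e+04·0.0493 = 0 + j508 Ω
  Z3: Z = 1/(jωC) = -j/(ω·C) = 0 - j1.976 Ω
Step 3 — With open output, the series arm Z2 and the output shunt Z3 appear in series to ground: Z2 + Z3 = 0 + j506 Ω.
Step 4 — Parallel with input shunt Z1: Z_in = Z1 || (Z2 + Z3) = 0 + j569.3 Ω = 569.3∠90.0° Ω.

Z = 0 + j569.3 Ω = 569.3∠90.0° Ω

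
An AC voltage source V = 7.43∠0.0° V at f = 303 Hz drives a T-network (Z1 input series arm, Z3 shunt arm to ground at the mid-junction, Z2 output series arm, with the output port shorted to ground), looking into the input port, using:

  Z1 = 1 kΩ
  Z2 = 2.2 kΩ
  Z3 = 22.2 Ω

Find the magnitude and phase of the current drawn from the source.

Step 1 — Angular frequency: ω = 2π·f = 2π·303 = 1904 rad/s.
Step 2 — Component impedances:
  Z1: Z = R = 1000 Ω
  Z2: Z = R = 2200 Ω
  Z3: Z = R = 22.2 Ω
Step 3 — With the output port shorted to ground, the output series arm Z2 runs from the junction to ground; the shunt arm Z3 also runs from the junction to ground. They appear in parallel: Z3 || Z2 = 21.98 Ω.
Step 4 — Series with input arm Z1: Z_in = Z1 + (Z3 || Z2) = 1022 Ω = 1022∠0.0° Ω.
Step 5 — Source phasor: V = 7.43∠0.0° V = 7.43 V.
Step 6 — Ohm's law: I = V / Z_total = (7.43) / (1022) = 0.00727 A.
Step 7 — Convert to polar: |I| = 0.00727 A, ∠I = 0.0°.

I = 0.00727∠0.0° A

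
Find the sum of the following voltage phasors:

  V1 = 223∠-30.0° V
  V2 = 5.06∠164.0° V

Step 1 — Convert each phasor to rectangular form:
  V1 = 223·(cos(-30.0°) + j·sin(-30.0°)) = 193.1 - j111.5 V
  V2 = 5.06·(cos(164.0°) + j·sin(164.0°)) = -4.864 + j1.395 V
Step 2 — Sum components: V_total = 188.3 - j110.1 V.
Step 3 — Convert to polar: |V_total| = 218.1 V, ∠V_total = -30.3°.

V_total = 218.1∠-30.3° V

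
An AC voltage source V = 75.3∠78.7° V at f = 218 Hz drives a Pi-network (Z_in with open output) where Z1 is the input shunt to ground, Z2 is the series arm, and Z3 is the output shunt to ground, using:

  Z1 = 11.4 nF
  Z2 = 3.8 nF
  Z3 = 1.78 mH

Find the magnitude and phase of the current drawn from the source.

Step 1 — Angular frequency: ω = 2π·f = 2π·218 = 1370 rad/s.
Step 2 — Component impedances:
  Z1: Z = 1/(jωC) = -j/(ω·C) = 0 - j6.404e+04 Ω
  Z2: Z = 1/(jωC) = -j/(ω·C) = 0 - j1.921e+05 Ω
  Z3: Z = jωL = j·1370·0.00178 = 0 + j2.438 Ω
Step 3 — With open output, the series arm Z2 and the output shunt Z3 appear in series to ground: Z2 + Z3 = 0 - j1.921e+05 Ω.
Step 4 — Parallel with input shunt Z1: Z_in = Z1 || (Z2 + Z3) = 0 - j4.803e+04 Ω = 4.803e+04∠-90.0° Ω.
Step 5 — Source phasor: V = 75.3∠78.7° V = 14.75 + j73.84 V.
Step 6 — Ohm's law: I = V / Z_total = (14.75 + j73.84) / (0 - j4.803e+04) = -0.001537 + j0.0003072 A.
Step 7 — Convert to polar: |I| = 0.001568 A, ∠I = 168.7°.

I = 0.001568∠168.7° A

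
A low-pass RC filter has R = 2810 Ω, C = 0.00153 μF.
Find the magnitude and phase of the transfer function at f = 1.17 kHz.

Step 1 — Angular frequency: ω = 2π·1170 = 7351 rad/s.
Step 2 — Transfer function: H(jω) = 1/(1 + jωRC).
Step 3 — Denominator: 1 + jωRC = 1 + j·7351·2810·1.53e-09 = 1 + j0.03161.
Step 4 — H = 0.999 - j0.03157.
Step 5 — Magnitude: |H| = 0.9995 (-0.0 dB); phase: φ = -1.8°.

|H| = 0.9995 (-0.0 dB), φ = -1.8°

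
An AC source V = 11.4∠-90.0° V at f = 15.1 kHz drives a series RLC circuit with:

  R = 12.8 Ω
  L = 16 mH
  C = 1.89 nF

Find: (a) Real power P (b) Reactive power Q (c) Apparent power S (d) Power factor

Step 1 — Angular frequency: ω = 2π·f = 2π·1.51e+04 = 9.488e+04 rad/s.
Step 2 — Component impedances:
  R: Z = R = 12.8 Ω
  L: Z = jωL = j·9.488e+04·0.016 = 0 + j1518 Ω
  C: Z = 1/(jωC) = -j/(ω·C) = 0 - j5577 Ω
Step 3 — Series combination: Z_total = R + L + C = 12.8 - j4059 Ω = 4059∠-89.8° Ω.
Step 4 — Source phasor: V = 11.4∠-90.0° V = 0 - j11.4 V.
Step 5 — Current: I = V / Z = 0.002809 - j8.858e-06 A = 0.002809∠-0.2° A.
Step 6 — Complex power: S = V·I* = 0.000101 - j0.03202 VA.
Step 7 — Real power: P = Re(S) = 0.000101 W.
Step 8 — Reactive power: Q = Im(S) = -0.03202 VAR.
Step 9 — Apparent power: |S| = 0.03202 VA.
Step 10 — Power factor: PF = P/|S| = 0.003154 (leading).

(a) P = 0.000101 W  (b) Q = -0.03202 VAR  (c) S = 0.03202 VA  (d) PF = 0.003154 (leading)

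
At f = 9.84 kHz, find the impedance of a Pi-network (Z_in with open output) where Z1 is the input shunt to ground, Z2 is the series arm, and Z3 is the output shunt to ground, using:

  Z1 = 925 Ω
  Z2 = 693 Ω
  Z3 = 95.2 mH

Step 1 — Angular frequency: ω = 2π·f = 2π·9840 = 6.183e+04 rad/s.
Step 2 — Component impedances:
  Z1: Z = R = 925 Ω
  Z2: Z = R = 693 Ω
  Z3: Z = jωL = j·6.183e+04·0.0952 = 0 + j5886 Ω
Step 3 — With open output, the series arm Z2 and the output shunt Z3 appear in series to ground: Z2 + Z3 = 693 + j5886 Ω.
Step 4 — Parallel with input shunt Z1: Z_in = Z1 || (Z2 + Z3) = 887.8 + j135.2 Ω = 898.1∠8.7° Ω.

Z = 887.8 + j135.2 Ω = 898.1∠8.7° Ω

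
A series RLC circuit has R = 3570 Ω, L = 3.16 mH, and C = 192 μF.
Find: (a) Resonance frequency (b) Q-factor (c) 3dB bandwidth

Step 1 — Resonance condition Im(Z)=0 gives ω₀ = 1/√(LC).
Step 2 — ω₀ = 1/√(0.00316·0.000192) = 1284 rad/s.
Step 3 — f₀ = ω₀/(2π) = 204.3 Hz.
Step 4 — Series Q: Q = ω₀L/R = 1284·0.00316/3570 = 0.001136.
Step 5 — 3dB bandwidth: Δω = ω₀/Q = 1.13e+06 rad/s; BW = Δω/(2π) = 1.798e+05 Hz.

(a) f₀ = 204.3 Hz  (b) Q = 0.001136  (c) BW = 1.798e+05 Hz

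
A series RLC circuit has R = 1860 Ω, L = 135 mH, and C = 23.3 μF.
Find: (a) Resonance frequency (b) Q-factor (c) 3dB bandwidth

Step 1 — Resonance: ω₀ = 1/√(LC) = 1/√(0.135·2.33e-05) = 563.8 rad/s.
Step 2 — f₀ = ω₀/(2π) = 89.74 Hz.
Step 3 — Series Q: Q = ω₀L/R = 563.8·0.135/1860 = 0.04092.
Step 4 — Bandwidth: Δω = ω₀/Q = 1.378e+04 rad/s; BW = Δω/(2π) = 2193 Hz.

(a) f₀ = 89.74 Hz  (b) Q = 0.04092  (c) BW = 2193 Hz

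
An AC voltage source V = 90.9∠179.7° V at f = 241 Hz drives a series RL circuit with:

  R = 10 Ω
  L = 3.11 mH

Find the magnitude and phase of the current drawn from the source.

Step 1 — Angular frequency: ω = 2π·f = 2π·241 = 1514 rad/s.
Step 2 — Component impedances:
  R: Z = R = 10 Ω
  L: Z = jωL = j·1514·0.00311 = 0 + j4.709 Ω
Step 3 — Series combination: Z_total = R + L = 10 + j4.709 Ω = 11.05∠25.2° Ω.
Step 4 — Source phasor: V = 90.9∠179.7° V = -90.9 + j0.4759 V.
Step 5 — Ohm's law: I = V / Z_total = (-90.9 + j0.4759) / (10 + j4.709) = -7.422 + j3.543 A.
Step 6 — Convert to polar: |I| = 8.224 A, ∠I = 154.5°.

I = 8.224∠154.5° A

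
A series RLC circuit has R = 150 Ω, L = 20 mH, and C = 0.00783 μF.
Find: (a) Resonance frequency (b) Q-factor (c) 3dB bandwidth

Step 1 — Resonance condition Im(Z)=0 gives ω₀ = 1/√(LC).
Step 2 — ω₀ = 1/√(0.02·7.83e-09) = 7.991e+04 rad/s.
Step 3 — f₀ = ω₀/(2π) = 1.272e+04 Hz.
Step 4 — Series Q: Q = ω₀L/R = 7.991e+04·0.02/150 = 10.65.
Step 5 — 3dB bandwidth: Δω = ω₀/Q = 7500 rad/s; BW = Δω/(2π) = 1194 Hz.

(a) f₀ = 1.272e+04 Hz  (b) Q = 10.65  (c) BW = 1194 Hz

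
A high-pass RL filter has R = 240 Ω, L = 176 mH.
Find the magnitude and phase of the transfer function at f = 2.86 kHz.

Step 1 — Angular frequency: ω = 2π·2860 = 1.797e+04 rad/s.
Step 2 — Transfer function: H(jω) = jωL/(R + jωL).
Step 3 — Numerator jωL = j·3163; denominator R + jωL = 240 + j3163.
Step 4 — H = 0.9943 + j0.07545.
Step 5 — Magnitude: |H| = 0.9971 (-0.0 dB); phase: φ = 4.3°.

|H| = 0.9971 (-0.0 dB), φ = 4.3°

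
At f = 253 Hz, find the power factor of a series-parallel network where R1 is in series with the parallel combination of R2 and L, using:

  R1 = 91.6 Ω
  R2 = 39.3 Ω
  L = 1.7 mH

Step 1 — Angular frequency: ω = 2π·f = 2π·253 = 1590 rad/s.
Step 2 — Component impedances:
  R1: Z = R = 91.6 Ω
  R2: Z = R = 39.3 Ω
  L: Z = jωL = j·1590·0.0017 = 0 + j2.702 Ω
Step 3 — Parallel branch: R2 || L = 1/(1/R2 + 1/L) = 0.185 + j2.69 Ω.
Step 4 — Series with R1: Z_total = R1 + (R2 || L) = 91.78 + j2.69 Ω = 91.82∠1.7° Ω.
Step 5 — Power factor: PF = cos(φ) = Re(Z)/|Z| = 91.78/91.82 = 0.9996.
Step 6 — Type: Im(Z) = 2.69 ⇒ lagging (phase φ = 1.7°).

PF = 0.9996 (lagging, φ = 1.7°)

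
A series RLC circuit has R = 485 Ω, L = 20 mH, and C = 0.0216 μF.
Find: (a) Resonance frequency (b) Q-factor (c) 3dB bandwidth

Step 1 — Resonance: ω₀ = 1/√(LC) = 1/√(0.02·2.16e-08) = 4.811e+04 rad/s.
Step 2 — f₀ = ω₀/(2π) = 7657 Hz.
Step 3 — Series Q: Q = ω₀L/R = 4.811e+04·0.02/485 = 1.984.
Step 4 — Bandwidth: Δω = ω₀/Q = 2.425e+04 rad/s; BW = Δω/(2π) = 3860 Hz.

(a) f₀ = 7657 Hz  (b) Q = 1.984  (c) BW = 3860 Hz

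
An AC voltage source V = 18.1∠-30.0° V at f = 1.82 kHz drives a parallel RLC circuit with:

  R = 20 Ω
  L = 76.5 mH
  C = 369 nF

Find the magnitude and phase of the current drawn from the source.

Step 1 — Angular frequency: ω = 2π·f = 2π·1820 = 1.144e+04 rad/s.
Step 2 — Component impedances:
  R: Z = R = 20 Ω
  L: Z = jωL = j·1.144e+04·0.0765 = 0 + j874.8 Ω
  C: Z = 1/(jωC) = -j/(ω·C) = 0 - j237 Ω
Step 3 — Parallel combination: 1/Z_total = 1/R + 1/L + 1/C; Z_total = 19.92 - j1.226 Ω = 19.96∠-3.5° Ω.
Step 4 — Source phasor: V = 18.1∠-30.0° V = 15.68 - j9.05 V.
Step 5 — Ohm's law: I = V / Z_total = (15.68 - j9.05) / (19.92 - j1.226) = 0.8116 - j0.4043 A.
Step 6 — Convert to polar: |I| = 0.9067 A, ∠I = -26.5°.

I = 0.9067∠-26.5° A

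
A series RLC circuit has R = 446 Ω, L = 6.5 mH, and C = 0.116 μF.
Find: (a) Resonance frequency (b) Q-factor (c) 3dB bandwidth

Step 1 — Resonance condition Im(Z)=0 gives ω₀ = 1/√(LC).
Step 2 — ω₀ = 1/√(0.0065·1.16e-07) = 3.642e+04 rad/s.
Step 3 — f₀ = ω₀/(2π) = 5796 Hz.
Step 4 — Series Q: Q = ω₀L/R = 3.642e+04·0.0065/446 = 0.5308.
Step 5 — 3dB bandwidth: Δω = ω₀/Q = 6.862e+04 rad/s; BW = Δω/(2π) = 1.092e+04 Hz.

(a) f₀ = 5796 Hz  (b) Q = 0.5308  (c) BW = 1.092e+04 Hz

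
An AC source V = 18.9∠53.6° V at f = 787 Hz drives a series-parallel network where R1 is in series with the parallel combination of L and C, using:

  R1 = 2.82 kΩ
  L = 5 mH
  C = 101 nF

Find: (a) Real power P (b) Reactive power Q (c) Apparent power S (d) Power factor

Step 1 — Angular frequency: ω = 2π·f = 2π·787 = 4945 rad/s.
Step 2 — Component impedances:
  R1: Z = R = 2820 Ω
  L: Z = jωL = j·4945·0.005 = 0 + j24.72 Ω
  C: Z = 1/(jωC) = -j/(ω·C) = 0 - j2002 Ω
Step 3 — Parallel branch: L || C = 1/(1/L + 1/C) = 0 + j25.03 Ω.
Step 4 — Series with R1: Z_total = R1 + (L || C) = 2820 + j25.03 Ω = 2820∠0.5° Ω.
Step 5 — Source phasor: V = 18.9∠53.6° V = 11.22 + j15.21 V.
Step 6 — Current: I = V / Z = 0.004025 + j0.005359 A = 0.006702∠53.1° A.
Step 7 — Complex power: S = V·I* = 0.1267 + j0.001124 VA.
Step 8 — Real power: P = Re(S) = 0.1267 W.
Step 9 — Reactive power: Q = Im(S) = 0.001124 VAR.
Step 10 — Apparent power: |S| = 0.1267 VA.
Step 11 — Power factor: PF = P/|S| = 1 (lagging).

(a) P = 0.1267 W  (b) Q = 0.001124 VAR  (c) S = 0.1267 VA  (d) PF = 1 (lagging)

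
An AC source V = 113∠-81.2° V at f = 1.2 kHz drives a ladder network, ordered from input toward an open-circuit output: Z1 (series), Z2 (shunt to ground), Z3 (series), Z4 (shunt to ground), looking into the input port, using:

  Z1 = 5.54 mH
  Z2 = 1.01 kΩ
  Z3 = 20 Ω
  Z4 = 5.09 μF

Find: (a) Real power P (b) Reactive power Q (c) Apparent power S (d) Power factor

Step 1 — Angular frequency: ω = 2π·f = 2π·1200 = 7540 rad/s.
Step 2 — Component impedances:
  Z1: Z = jωL = j·7540·0.00554 = 0 + j41.77 Ω
  Z2: Z = R = 1010 Ω
  Z3: Z = R = 20 Ω
  Z4: Z = 1/(jωC) = -j/(ω·C) = 0 - j26.06 Ω
Step 3 — Ladder network (open output): work backward from the far end, alternating series and parallel combinations. Z_in = 20.25 + j16.73 Ω = 26.26∠39.6° Ω.
Step 4 — Source phasor: V = 113∠-81.2° V = 17.29 - j111.7 V.
Step 5 — Current: I = V / Z = -2.201 - j3.697 A = 4.302∠-120.8° A.
Step 6 — Complex power: S = V·I* = 374.7 + j309.7 VA.
Step 7 — Real power: P = Re(S) = 374.7 W.
Step 8 — Reactive power: Q = Im(S) = 309.7 VAR.
Step 9 — Apparent power: |S| = 486.2 VA.
Step 10 — Power factor: PF = P/|S| = 0.7708 (lagging).

(a) P = 374.7 W  (b) Q = 309.7 VAR  (c) S = 486.2 VA  (d) PF = 0.7708 (lagging)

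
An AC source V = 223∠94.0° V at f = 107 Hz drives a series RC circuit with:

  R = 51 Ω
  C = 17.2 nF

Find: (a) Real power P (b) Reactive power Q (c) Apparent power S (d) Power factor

Step 1 — Angular frequency: ω = 2π·f = 2π·107 = 672.3 rad/s.
Step 2 — Component impedances:
  R: Z = R = 51 Ω
  C: Z = 1/(jωC) = -j/(ω·C) = 0 - j8.648e+04 Ω
Step 3 — Series combination: Z_total = R + C = 51 - j8.648e+04 Ω = 8.648e+04∠-90.0° Ω.
Step 4 — Source phasor: V = 223∠94.0° V = -15.56 + j222.5 V.
Step 5 — Current: I = V / Z = -0.002573 - j0.0001784 A = 0.002579∠-176.0° A.
Step 6 — Complex power: S = V·I* = 0.0003391 - j0.575 VA.
Step 7 — Real power: P = Re(S) = 0.0003391 W.
Step 8 — Reactive power: Q = Im(S) = -0.575 VAR.
Step 9 — Apparent power: |S| = 0.575 VA.
Step 10 — Power factor: PF = P/|S| = 0.0005897 (leading).

(a) P = 0.0003391 W  (b) Q = -0.575 VAR  (c) S = 0.575 VA  (d) PF = 0.0005897 (leading)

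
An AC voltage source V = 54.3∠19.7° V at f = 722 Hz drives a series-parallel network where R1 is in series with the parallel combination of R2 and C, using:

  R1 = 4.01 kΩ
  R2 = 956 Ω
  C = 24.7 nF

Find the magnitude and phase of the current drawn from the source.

Step 1 — Angular frequency: ω = 2π·f = 2π·722 = 4536 rad/s.
Step 2 — Component impedances:
  R1: Z = R = 4010 Ω
  R2: Z = R = 956 Ω
  C: Z = 1/(jωC) = -j/(ω·C) = 0 - j8925 Ω
Step 3 — Parallel branch: R2 || C = 1/(1/R2 + 1/C) = 945.2 - j101.2 Ω.
Step 4 — Series with R1: Z_total = R1 + (R2 || C) = 4955 - j101.2 Ω = 4956∠-1.2° Ω.
Step 5 — Source phasor: V = 54.3∠19.7° V = 51.12 + j18.3 V.
Step 6 — Ohm's law: I = V / Z_total = (51.12 + j18.3) / (4955 - j101.2) = 0.01024 + j0.003903 A.
Step 7 — Convert to polar: |I| = 0.01096 A, ∠I = 20.9°.

I = 0.01096∠20.9° A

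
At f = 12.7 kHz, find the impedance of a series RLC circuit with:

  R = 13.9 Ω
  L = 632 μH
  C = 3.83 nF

Step 1 — Angular frequency: ω = 2π·f = 2π·1.27e+04 = 7.98e+04 rad/s.
Step 2 — Component impedances:
  R: Z = R = 13.9 Ω
  L: Z = jωL = j·7.98e+04·0.000632 = 0 + j50.43 Ω
  C: Z = 1/(jωC) = -j/(ω·C) = 0 - j3272 Ω
Step 3 — Series combination: Z_total = R + L + C = 13.9 - j3222 Ω = 3222∠-89.8° Ω.

Z = 13.9 - j3222 Ω = 3222∠-89.8° Ω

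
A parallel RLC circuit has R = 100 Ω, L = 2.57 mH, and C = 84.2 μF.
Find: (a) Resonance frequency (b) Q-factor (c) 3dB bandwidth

Step 1 — Resonance: ω₀ = 1/√(LC) = 1/√(0.00257·8.42e-05) = 2150 rad/s.
Step 2 — f₀ = ω₀/(2π) = 342.1 Hz.
Step 3 — Parallel Q: Q = R/(ω₀L) = 100/(2150·0.00257) = 18.1.
Step 4 — Bandwidth: Δω = ω₀/Q = 118.8 rad/s; BW = Δω/(2π) = 18.9 Hz.

(a) f₀ = 342.1 Hz  (b) Q = 18.1  (c) BW = 18.9 Hz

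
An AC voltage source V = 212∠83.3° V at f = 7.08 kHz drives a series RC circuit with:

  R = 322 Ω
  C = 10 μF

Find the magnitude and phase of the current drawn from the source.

Step 1 — Angular frequency: ω = 2π·f = 2π·7080 = 4.448e+04 rad/s.
Step 2 — Component impedances:
  R: Z = R = 322 Ω
  C: Z = 1/(jωC) = -j/(ω·C) = 0 - j2.248 Ω
Step 3 — Series combination: Z_total = R + C = 322 - j2.248 Ω = 322∠-0.4° Ω.
Step 4 — Source phasor: V = 212∠83.3° V = 24.73 + j210.6 V.
Step 5 — Ohm's law: I = V / Z_total = (24.73 + j210.6) / (322 - j2.248) = 0.07225 + j0.6544 A.
Step 6 — Convert to polar: |I| = 0.6584 A, ∠I = 83.7°.

I = 0.6584∠83.7° A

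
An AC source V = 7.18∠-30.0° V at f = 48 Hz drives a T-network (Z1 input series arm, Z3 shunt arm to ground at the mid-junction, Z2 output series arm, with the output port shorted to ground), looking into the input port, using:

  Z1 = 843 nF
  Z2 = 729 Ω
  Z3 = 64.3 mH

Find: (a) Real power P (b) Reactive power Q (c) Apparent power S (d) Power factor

Step 1 — Angular frequency: ω = 2π·f = 2π·48 = 301.6 rad/s.
Step 2 — Component impedances:
  Z1: Z = 1/(jωC) = -j/(ω·C) = 0 - j3933 Ω
  Z2: Z = R = 729 Ω
  Z3: Z = jωL = j·301.6·0.0643 = 0 + j19.39 Ω
Step 3 — With the output port shorted to ground, the output series arm Z2 runs from the junction to ground; the shunt arm Z3 also runs from the junction to ground. They appear in parallel: Z3 || Z2 = 0.5155 + j19.38 Ω.
Step 4 — Series with input arm Z1: Z_in = Z1 + (Z3 || Z2) = 0.5155 - j3914 Ω = 3914∠-90.0° Ω.
Step 5 — Source phasor: V = 7.18∠-30.0° V = 6.218 - j3.59 V.
Step 6 — Current: I = V / Z = 0.0009175 + j0.001589 A = 0.001835∠60.0° A.
Step 7 — Complex power: S = V·I* = 1.735e-06 - j0.01317 VA.
Step 8 — Real power: P = Re(S) = 1.735e-06 W.
Step 9 — Reactive power: Q = Im(S) = -0.01317 VAR.
Step 10 — Apparent power: |S| = 0.01317 VA.
Step 11 — Power factor: PF = P/|S| = 0.0001317 (leading).

(a) P = 1.735e-06 W  (b) Q = -0.01317 VAR  (c) S = 0.01317 VA  (d) PF = 0.0001317 (leading)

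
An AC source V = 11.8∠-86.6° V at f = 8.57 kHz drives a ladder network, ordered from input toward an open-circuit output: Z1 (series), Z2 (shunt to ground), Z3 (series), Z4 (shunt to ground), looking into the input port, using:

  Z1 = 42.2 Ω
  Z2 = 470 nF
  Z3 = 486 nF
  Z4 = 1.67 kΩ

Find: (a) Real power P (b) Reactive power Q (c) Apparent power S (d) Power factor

Step 1 — Angular frequency: ω = 2π·f = 2π·8570 = 5.385e+04 rad/s.
Step 2 — Component impedances:
  Z1: Z = R = 42.2 Ω
  Z2: Z = 1/(jωC) = -j/(ω·C) = 0 - j39.51 Ω
  Z3: Z = 1/(jωC) = -j/(ω·C) = 0 - j38.21 Ω
  Z4: Z = R = 1670 Ω
Step 3 — Ladder network (open output): work backward from the far end, alternating series and parallel combinations. Z_in = 43.13 - j39.47 Ω = 58.47∠-42.5° Ω.
Step 4 — Source phasor: V = 11.8∠-86.6° V = 0.6998 - j11.78 V.
Step 5 — Current: I = V / Z = 0.1448 - j0.1406 A = 0.2018∠-44.1° A.
Step 6 — Complex power: S = V·I* = 1.757 - j1.608 VA.
Step 7 — Real power: P = Re(S) = 1.757 W.
Step 8 — Reactive power: Q = Im(S) = -1.608 VAR.
Step 9 — Apparent power: |S| = 2.382 VA.
Step 10 — Power factor: PF = P/|S| = 0.7377 (leading).

(a) P = 1.757 W  (b) Q = -1.608 VAR  (c) S = 2.382 VA  (d) PF = 0.7377 (leading)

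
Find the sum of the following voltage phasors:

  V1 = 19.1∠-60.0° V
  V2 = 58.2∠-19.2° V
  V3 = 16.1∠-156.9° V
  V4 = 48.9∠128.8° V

Step 1 — Convert each phasor to rectangular form:
  V1 = 19.1·(cos(-60.0°) + j·sin(-60.0°)) = 9.55 - j16.54 V
  V2 = 58.2·(cos(-19.2°) + j·sin(-19.2°)) = 54.96 - j19.14 V
  V3 = 16.1·(cos(-156.9°) + j·sin(-156.9°)) = -14.81 - j6.317 V
  V4 = 48.9·(cos(128.8°) + j·sin(128.8°)) = -30.64 + j38.11 V
Step 2 — Sum components: V_total = 19.06 - j3.888 V.
Step 3 — Convert to polar: |V_total| = 19.46 V, ∠V_total = -11.5°.

V_total = 19.46∠-11.5° V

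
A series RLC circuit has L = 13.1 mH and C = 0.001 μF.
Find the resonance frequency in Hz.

Step 1 — Resonance condition Im(Z)=0 gives ω₀ = 1/√(LC).
Step 2 — ω₀ = 1/√(0.0131·1e-09) = 2.763e+05 rad/s.
Step 3 — f₀ = ω₀/(2π) = 4.397e+04 Hz.

f₀ = 4.397e+04 Hz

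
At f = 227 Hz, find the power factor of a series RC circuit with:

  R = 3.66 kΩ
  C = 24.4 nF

Step 1 — Angular frequency: ω = 2π·f = 2π·227 = 1426 rad/s.
Step 2 — Component impedances:
  R: Z = R = 3660 Ω
  C: Z = 1/(jωC) = -j/(ω·C) = 0 - j2.873e+04 Ω
Step 3 — Series combination: Z_total = R + C = 3660 - j2.873e+04 Ω = 2.897e+04∠-82.7° Ω.
Step 4 — Power factor: PF = cos(φ) = Re(Z)/|Z| = 3660/28967 = 0.1264.
Step 5 — Type: Im(Z) = -2.873e+04 ⇒ leading (phase φ = -82.7°).

PF = 0.1264 (leading, φ = -82.7°)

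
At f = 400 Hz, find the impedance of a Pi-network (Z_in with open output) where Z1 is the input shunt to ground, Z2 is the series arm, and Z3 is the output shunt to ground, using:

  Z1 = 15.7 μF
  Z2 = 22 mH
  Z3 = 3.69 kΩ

Step 1 — Angular frequency: ω = 2π·f = 2π·400 = 2513 rad/s.
Step 2 — Component impedances:
  Z1: Z = 1/(jωC) = -j/(ω·C) = 0 - j25.34 Ω
  Z2: Z = jωL = j·2513·0.022 = 0 + j55.29 Ω
  Z3: Z = R = 3690 Ω
Step 3 — With open output, the series arm Z2 and the output shunt Z3 appear in series to ground: Z2 + Z3 = 3690 + j55.29 Ω.
Step 4 — Parallel with input shunt Z1: Z_in = Z1 || (Z2 + Z3) = 0.174 - j25.34 Ω = 25.35∠-89.6° Ω.

Z = 0.174 - j25.34 Ω = 25.35∠-89.6° Ω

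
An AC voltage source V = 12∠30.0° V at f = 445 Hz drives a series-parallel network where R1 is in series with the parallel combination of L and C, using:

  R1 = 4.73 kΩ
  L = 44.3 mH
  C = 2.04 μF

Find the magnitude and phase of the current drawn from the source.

Step 1 — Angular frequency: ω = 2π·f = 2π·445 = 2796 rad/s.
Step 2 — Component impedances:
  R1: Z = R = 4730 Ω
  L: Z = jωL = j·2796·0.0443 = 0 + j123.9 Ω
  C: Z = 1/(jωC) = -j/(ω·C) = 0 - j175.3 Ω
Step 3 — Parallel branch: L || C = 1/(1/L + 1/C) = 0 + j422 Ω.
Step 4 — Series with R1: Z_total = R1 + (L || C) = 4730 + j422 Ω = 4749∠5.1° Ω.
Step 5 — Source phasor: V = 12∠30.0° V = 10.39 + j6 V.
Step 6 — Ohm's law: I = V / Z_total = (10.39 + j6) / (4730 + j422) = 0.002292 + j0.001064 A.
Step 7 — Convert to polar: |I| = 0.002527 A, ∠I = 24.9°.

I = 0.002527∠24.9° A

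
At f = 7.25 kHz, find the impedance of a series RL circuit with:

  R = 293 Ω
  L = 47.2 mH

Step 1 — Angular frequency: ω = 2π·f = 2π·7250 = 4.555e+04 rad/s.
Step 2 — Component impedances:
  R: Z = R = 293 Ω
  L: Z = jωL = j·4.555e+04·0.0472 = 0 + j2150 Ω
Step 3 — Series combination: Z_total = R + L = 293 + j2150 Ω = 2170∠82.2° Ω.

Z = 293 + j2150 Ω = 2170∠82.2° Ω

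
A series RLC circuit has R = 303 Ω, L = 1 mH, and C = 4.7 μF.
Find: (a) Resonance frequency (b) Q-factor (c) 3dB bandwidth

Step 1 — Resonance condition Im(Z)=0 gives ω₀ = 1/√(LC).
Step 2 — ω₀ = 1/√(0.001·4.7e-06) = 1.459e+04 rad/s.
Step 3 — f₀ = ω₀/(2π) = 2322 Hz.
Step 4 — Series Q: Q = ω₀L/R = 1.459e+04·0.001/303 = 0.04814.
Step 5 — 3dB bandwidth: Δω = ω₀/Q = 3.03e+05 rad/s; BW = Δω/(2π) = 4.822e+04 Hz.

(a) f₀ = 2322 Hz  (b) Q = 0.04814  (c) BW = 4.822e+04 Hz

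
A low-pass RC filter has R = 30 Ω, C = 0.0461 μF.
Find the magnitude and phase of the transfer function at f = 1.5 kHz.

Step 1 — Angular frequency: ω = 2π·1500 = 9425 rad/s.
Step 2 — Transfer function: H(jω) = 1/(1 + jωRC).
Step 3 — Denominator: 1 + jωRC = 1 + j·9425·30·4.61e-08 = 1 + j0.01303.
Step 4 — H = 0.9998 - j0.01303.
Step 5 — Magnitude: |H| = 0.9999 (-0.0 dB); phase: φ = -0.7°.

|H| = 0.9999 (-0.0 dB), φ = -0.7°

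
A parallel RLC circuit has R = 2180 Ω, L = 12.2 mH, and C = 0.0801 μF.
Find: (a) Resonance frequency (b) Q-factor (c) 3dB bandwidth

Step 1 — Resonance: ω₀ = 1/√(LC) = 1/√(0.0122·8.01e-08) = 3.199e+04 rad/s.
Step 2 — f₀ = ω₀/(2π) = 5091 Hz.
Step 3 — Parallel Q: Q = R/(ω₀L) = 2180/(3.199e+04·0.0122) = 5.586.
Step 4 — Bandwidth: Δω = ω₀/Q = 5727 rad/s; BW = Δω/(2π) = 911.4 Hz.

(a) f₀ = 5091 Hz  (b) Q = 5.586  (c) BW = 911.4 Hz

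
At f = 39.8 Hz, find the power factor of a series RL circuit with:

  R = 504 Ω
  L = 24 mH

Step 1 — Angular frequency: ω = 2π·f = 2π·39.8 = 250.1 rad/s.
Step 2 — Component impedances:
  R: Z = R = 504 Ω
  L: Z = jωL = j·250.1·0.024 = 0 + j6.002 Ω
Step 3 — Series combination: Z_total = R + L = 504 + j6.002 Ω = 504∠0.7° Ω.
Step 4 — Power factor: PF = cos(φ) = Re(Z)/|Z| = 504/504.04 = 0.9999.
Step 5 — Type: Im(Z) = 6.002 ⇒ lagging (phase φ = 0.7°).

PF = 0.9999 (lagging, φ = 0.7°)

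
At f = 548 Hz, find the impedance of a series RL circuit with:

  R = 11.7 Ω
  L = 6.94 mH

Step 1 — Angular frequency: ω = 2π·f = 2π·548 = 3443 rad/s.
Step 2 — Component impedances:
  R: Z = R = 11.7 Ω
  L: Z = jωL = j·3443·0.00694 = 0 + j23.9 Ω
Step 3 — Series combination: Z_total = R + L = 11.7 + j23.9 Ω = 26.61∠63.9° Ω.

Z = 11.7 + j23.9 Ω = 26.61∠63.9° Ω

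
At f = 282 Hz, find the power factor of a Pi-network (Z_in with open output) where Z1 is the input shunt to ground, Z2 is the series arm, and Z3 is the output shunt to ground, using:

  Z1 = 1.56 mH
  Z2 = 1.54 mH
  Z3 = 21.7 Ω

Step 1 — Angular frequency: ω = 2π·f = 2π·282 = 1772 rad/s.
Step 2 — Component impedances:
  Z1: Z = jωL = j·1772·0.00156 = 0 + j2.764 Ω
  Z2: Z = jωL = j·1772·0.00154 = 0 + j2.729 Ω
  Z3: Z = R = 21.7 Ω
Step 3 — With open output, the series arm Z2 and the output shunt Z3 appear in series to ground: Z2 + Z3 = 21.7 + j2.729 Ω.
Step 4 — Parallel with input shunt Z1: Z_in = Z1 || (Z2 + Z3) = 0.3309 + j2.68 Ω = 2.701∠83.0° Ω.
Step 5 — Power factor: PF = cos(φ) = Re(Z)/|Z| = 0.3309/2.701 = 0.1225.
Step 6 — Type: Im(Z) = 2.68 ⇒ lagging (phase φ = 83.0°).

PF = 0.1225 (lagging, φ = 83.0°)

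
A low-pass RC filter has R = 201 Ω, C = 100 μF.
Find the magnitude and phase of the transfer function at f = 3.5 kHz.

Step 1 — Angular frequency: ω = 2π·3500 = 2.199e+04 rad/s.
Step 2 — Transfer function: H(jω) = 1/(1 + jωRC).
Step 3 — Denominator: 1 + jωRC = 1 + j·2.199e+04·201·0.0001 = 1 + j442.
Step 4 — H = 5.118e-06 - j0.002262.
Step 5 — Magnitude: |H| = 0.002262 (-52.9 dB); phase: φ = -89.9°.

|H| = 0.002262 (-52.9 dB), φ = -89.9°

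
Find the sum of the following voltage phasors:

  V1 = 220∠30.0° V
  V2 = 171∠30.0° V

Step 1 — Convert each phasor to rectangular form:
  V1 = 220·(cos(30.0°) + j·sin(30.0°)) = 190.5 + j110 V
  V2 = 171·(cos(30.0°) + j·sin(30.0°)) = 148.1 + j85.5 V
Step 2 — Sum components: V_total = 338.6 + j195.5 V.
Step 3 — Convert to polar: |V_total| = 391 V, ∠V_total = 30.0°.

V_total = 391∠30.0° V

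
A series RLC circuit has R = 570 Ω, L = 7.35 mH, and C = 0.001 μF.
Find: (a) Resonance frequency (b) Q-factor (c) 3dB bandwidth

Step 1 — Resonance condition Im(Z)=0 gives ω₀ = 1/√(LC).
Step 2 — ω₀ = 1/√(0.00735·1e-09) = 3.689e+05 rad/s.
Step 3 — f₀ = ω₀/(2π) = 5.871e+04 Hz.
Step 4 — Series Q: Q = ω₀L/R = 3.689e+05·0.00735/570 = 4.756.
Step 5 — 3dB bandwidth: Δω = ω₀/Q = 7.755e+04 rad/s; BW = Δω/(2π) = 1.234e+04 Hz.

(a) f₀ = 5.871e+04 Hz  (b) Q = 4.756  (c) BW = 1.234e+04 Hz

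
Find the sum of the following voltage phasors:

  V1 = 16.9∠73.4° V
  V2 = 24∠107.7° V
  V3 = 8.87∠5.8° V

Step 1 — Convert each phasor to rectangular form:
  V1 = 16.9·(cos(73.4°) + j·sin(73.4°)) = 4.828 + j16.2 V
  V2 = 24·(cos(107.7°) + j·sin(107.7°)) = -7.297 + j22.86 V
  V3 = 8.87·(cos(5.8°) + j·sin(5.8°)) = 8.825 + j0.8964 V
Step 2 — Sum components: V_total = 6.356 + j39.96 V.
Step 3 — Convert to polar: |V_total| = 40.46 V, ∠V_total = 81.0°.

V_total = 40.46∠81.0° V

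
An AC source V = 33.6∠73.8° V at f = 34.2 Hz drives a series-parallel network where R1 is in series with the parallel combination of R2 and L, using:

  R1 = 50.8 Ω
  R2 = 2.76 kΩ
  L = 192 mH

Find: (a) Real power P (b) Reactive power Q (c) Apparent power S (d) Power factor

Step 1 — Angular frequency: ω = 2π·f = 2π·34.2 = 214.9 rad/s.
Step 2 — Component impedances:
  R1: Z = R = 50.8 Ω
  R2: Z = R = 2760 Ω
  L: Z = jωL = j·214.9·0.192 = 0 + j41.26 Ω
Step 3 — Parallel branch: R2 || L = 1/(1/R2 + 1/L) = 0.6166 + j41.25 Ω.
Step 4 — Series with R1: Z_total = R1 + (R2 || L) = 51.42 + j41.25 Ω = 65.92∠38.7° Ω.
Step 5 — Source phasor: V = 33.6∠73.8° V = 9.374 + j32.27 V.
Step 6 — Current: I = V / Z = 0.4172 + j0.2928 A = 0.5097∠35.1° A.
Step 7 — Complex power: S = V·I* = 13.36 + j10.72 VA.
Step 8 — Real power: P = Re(S) = 13.36 W.
Step 9 — Reactive power: Q = Im(S) = 10.72 VAR.
Step 10 — Apparent power: |S| = 17.13 VA.
Step 11 — Power factor: PF = P/|S| = 0.78 (lagging).

(a) P = 13.36 W  (b) Q = 10.72 VAR  (c) S = 17.13 VA  (d) PF = 0.78 (lagging)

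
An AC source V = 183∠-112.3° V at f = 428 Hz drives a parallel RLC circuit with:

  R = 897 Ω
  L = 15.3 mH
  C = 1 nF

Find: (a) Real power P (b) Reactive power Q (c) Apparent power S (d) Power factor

Step 1 — Angular frequency: ω = 2π·f = 2π·428 = 2689 rad/s.
Step 2 — Component impedances:
  R: Z = R = 897 Ω
  L: Z = jωL = j·2689·0.0153 = 0 + j41.14 Ω
  C: Z = 1/(jωC) = -j/(ω·C) = 0 - j3.719e+05 Ω
Step 3 — Parallel combination: 1/Z_total = 1/R + 1/L + 1/C; Z_total = 1.884 + j41.06 Ω = 41.11∠87.4° Ω.
Step 4 — Source phasor: V = 183∠-112.3° V = -69.44 - j169.3 V.
Step 5 — Current: I = V / Z = -4.192 + j1.499 A = 4.452∠160.3° A.
Step 6 — Complex power: S = V·I* = 37.33 + j813.8 VA.
Step 7 — Real power: P = Re(S) = 37.33 W.
Step 8 — Reactive power: Q = Im(S) = 813.8 VAR.
Step 9 — Apparent power: |S| = 814.7 VA.
Step 10 — Power factor: PF = P/|S| = 0.04583 (lagging).

(a) P = 37.33 W  (b) Q = 813.8 VAR  (c) S = 814.7 VA  (d) PF = 0.04583 (lagging)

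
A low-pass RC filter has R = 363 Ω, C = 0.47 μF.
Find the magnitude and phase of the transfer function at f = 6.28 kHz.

Step 1 — Angular frequency: ω = 2π·6280 = 3.946e+04 rad/s.
Step 2 — Transfer function: H(jω) = 1/(1 + jωRC).
Step 3 — Denominator: 1 + jωRC = 1 + j·3.946e+04·363·4.7e-07 = 1 + j6.732.
Step 4 — H = 0.02159 - j0.1453.
Step 5 — Magnitude: |H| = 0.1469 (-16.7 dB); phase: φ = -81.6°.

|H| = 0.1469 (-16.7 dB), φ = -81.6°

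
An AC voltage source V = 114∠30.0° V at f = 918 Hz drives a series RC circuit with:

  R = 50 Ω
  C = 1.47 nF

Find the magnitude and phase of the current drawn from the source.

Step 1 — Angular frequency: ω = 2π·f = 2π·918 = 5768 rad/s.
Step 2 — Component impedances:
  R: Z = R = 50 Ω
  C: Z = 1/(jωC) = -j/(ω·C) = 0 - j1.179e+05 Ω
Step 3 — Series combination: Z_total = R + C = 50 - j1.179e+05 Ω = 1.179e+05∠-90.0° Ω.
Step 4 — Source phasor: V = 114∠30.0° V = 98.73 + j57 V.
Step 5 — Ohm's law: I = V / Z_total = (98.73 + j57) / (50 - j1.179e+05) = -0.0004829 + j0.0008373 A.
Step 6 — Convert to polar: |I| = 0.0009666 A, ∠I = 120.0°.

I = 0.0009666∠120.0° A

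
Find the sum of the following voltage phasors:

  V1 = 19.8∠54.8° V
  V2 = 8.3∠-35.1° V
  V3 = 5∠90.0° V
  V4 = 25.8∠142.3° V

Step 1 — Convert each phasor to rectangular form:
  V1 = 19.8·(cos(54.8°) + j·sin(54.8°)) = 11.41 + j16.18 V
  V2 = 8.3·(cos(-35.1°) + j·sin(-35.1°)) = 6.791 - j4.773 V
  V3 = 5·(cos(90.0°) + j·sin(90.0°)) = 0 + j5 V
  V4 = 25.8·(cos(142.3°) + j·sin(142.3°)) = -20.41 + j15.78 V
Step 2 — Sum components: V_total = -2.21 + j32.18 V.
Step 3 — Convert to polar: |V_total| = 32.26 V, ∠V_total = 93.9°.

V_total = 32.26∠93.9° V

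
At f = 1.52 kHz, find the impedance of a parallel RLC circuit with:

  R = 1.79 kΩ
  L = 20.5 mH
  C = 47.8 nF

Step 1 — Angular frequency: ω = 2π·f = 2π·1520 = 9550 rad/s.
Step 2 — Component impedances:
  R: Z = R = 1790 Ω
  L: Z = jωL = j·9550·0.0205 = 0 + j195.8 Ω
  C: Z = 1/(jωC) = -j/(ω·C) = 0 - j2191 Ω
Step 3 — Parallel combination: 1/Z_total = 1/R + 1/L + 1/C; Z_total = 25.46 + j211.9 Ω = 213.5∠83.2° Ω.

Z = 25.46 + j211.9 Ω = 213.5∠83.2° Ω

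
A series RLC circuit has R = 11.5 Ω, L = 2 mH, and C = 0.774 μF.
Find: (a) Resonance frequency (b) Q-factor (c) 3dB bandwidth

Step 1 — Resonance: ω₀ = 1/√(LC) = 1/√(0.002·7.74e-07) = 2.542e+04 rad/s.
Step 2 — f₀ = ω₀/(2π) = 4045 Hz.
Step 3 — Series Q: Q = ω₀L/R = 2.542e+04·0.002/11.5 = 4.42.
Step 4 — Bandwidth: Δω = ω₀/Q = 5750 rad/s; BW = Δω/(2π) = 915.1 Hz.

(a) f₀ = 4045 Hz  (b) Q = 4.42  (c) BW = 915.1 Hz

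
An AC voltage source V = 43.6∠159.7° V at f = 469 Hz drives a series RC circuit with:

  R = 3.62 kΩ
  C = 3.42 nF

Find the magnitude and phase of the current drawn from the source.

Step 1 — Angular frequency: ω = 2π·f = 2π·469 = 2947 rad/s.
Step 2 — Component impedances:
  R: Z = R = 3620 Ω
  C: Z = 1/(jωC) = -j/(ω·C) = 0 - j9.923e+04 Ω
Step 3 — Series combination: Z_total = R + C = 3620 - j9.923e+04 Ω = 9.929e+04∠-87.9° Ω.
Step 4 — Source phasor: V = 43.6∠159.7° V = -40.89 + j15.13 V.
Step 5 — Ohm's law: I = V / Z_total = (-40.89 + j15.13) / (3620 - j9.923e+04) = -0.0001673 - j0.000406 A.
Step 6 — Convert to polar: |I| = 0.0004391 A, ∠I = -112.4°.

I = 0.0004391∠-112.4° A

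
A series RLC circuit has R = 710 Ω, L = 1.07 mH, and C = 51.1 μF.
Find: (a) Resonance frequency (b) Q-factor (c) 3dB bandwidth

Step 1 — Resonance: ω₀ = 1/√(LC) = 1/√(0.00107·5.11e-05) = 4277 rad/s.
Step 2 — f₀ = ω₀/(2π) = 680.6 Hz.
Step 3 — Series Q: Q = ω₀L/R = 4277·0.00107/710 = 0.006445.
Step 4 — Bandwidth: Δω = ω₀/Q = 6.636e+05 rad/s; BW = Δω/(2π) = 1.056e+05 Hz.

(a) f₀ = 680.6 Hz  (b) Q = 0.006445  (c) BW = 1.056e+05 Hz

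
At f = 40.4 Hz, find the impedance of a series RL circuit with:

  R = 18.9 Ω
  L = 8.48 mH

Step 1 — Angular frequency: ω = 2π·f = 2π·40.4 = 253.8 rad/s.
Step 2 — Component impedances:
  R: Z = R = 18.9 Ω
  L: Z = jωL = j·253.8·0.00848 = 0 + j2.153 Ω
Step 3 — Series combination: Z_total = R + L = 18.9 + j2.153 Ω = 19.02∠6.5° Ω.

Z = 18.9 + j2.153 Ω = 19.02∠6.5° Ω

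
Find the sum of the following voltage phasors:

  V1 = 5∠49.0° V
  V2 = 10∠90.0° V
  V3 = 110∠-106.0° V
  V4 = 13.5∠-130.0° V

Step 1 — Convert each phasor to rectangular form:
  V1 = 5·(cos(49.0°) + j·sin(49.0°)) = 3.28 + j3.774 V
  V2 = 10·(cos(90.0°) + j·sin(90.0°)) = 0 + j10 V
  V3 = 110·(cos(-106.0°) + j·sin(-106.0°)) = -30.32 - j105.7 V
  V4 = 13.5·(cos(-130.0°) + j·sin(-130.0°)) = -8.678 - j10.34 V
Step 2 — Sum components: V_total = -35.72 - j102.3 V.
Step 3 — Convert to polar: |V_total| = 108.4 V, ∠V_total = -109.2°.

V_total = 108.4∠-109.2° V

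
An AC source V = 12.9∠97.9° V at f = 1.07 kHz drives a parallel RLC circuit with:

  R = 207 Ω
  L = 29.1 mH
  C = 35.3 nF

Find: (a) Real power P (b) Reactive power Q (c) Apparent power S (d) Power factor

Step 1 — Angular frequency: ω = 2π·f = 2π·1070 = 6723 rad/s.
Step 2 — Component impedances:
  R: Z = R = 207 Ω
  L: Z = jωL = j·6723·0.0291 = 0 + j195.6 Ω
  C: Z = 1/(jωC) = -j/(ω·C) = 0 - j4214 Ω
Step 3 — Parallel combination: 1/Z_total = 1/R + 1/L + 1/C; Z_total = 102.6 + j103.5 Ω = 145.7∠45.3° Ω.
Step 4 — Source phasor: V = 12.9∠97.9° V = -1.773 + j12.78 V.
Step 5 — Current: I = V / Z = 0.05371 + j0.07037 A = 0.08853∠52.6° A.
Step 6 — Complex power: S = V·I* = 0.8039 + j0.8111 VA.
Step 7 — Real power: P = Re(S) = 0.8039 W.
Step 8 — Reactive power: Q = Im(S) = 0.8111 VAR.
Step 9 — Apparent power: |S| = 1.142 VA.
Step 10 — Power factor: PF = P/|S| = 0.704 (lagging).

(a) P = 0.8039 W  (b) Q = 0.8111 VAR  (c) S = 1.142 VA  (d) PF = 0.704 (lagging)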